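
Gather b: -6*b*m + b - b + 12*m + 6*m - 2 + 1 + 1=-6*b*m + 18*m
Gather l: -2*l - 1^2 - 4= -2*l - 5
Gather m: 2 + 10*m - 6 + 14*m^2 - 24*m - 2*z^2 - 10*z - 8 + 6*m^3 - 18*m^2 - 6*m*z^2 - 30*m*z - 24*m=6*m^3 - 4*m^2 + m*(-6*z^2 - 30*z - 38) - 2*z^2 - 10*z - 12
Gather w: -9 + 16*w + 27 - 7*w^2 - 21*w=-7*w^2 - 5*w + 18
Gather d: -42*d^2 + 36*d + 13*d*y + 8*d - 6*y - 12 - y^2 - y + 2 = -42*d^2 + d*(13*y + 44) - y^2 - 7*y - 10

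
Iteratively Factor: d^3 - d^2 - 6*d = (d + 2)*(d^2 - 3*d) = d*(d + 2)*(d - 3)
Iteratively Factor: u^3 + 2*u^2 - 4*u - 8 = (u + 2)*(u^2 - 4) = (u + 2)^2*(u - 2)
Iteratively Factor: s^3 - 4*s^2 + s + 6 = (s - 3)*(s^2 - s - 2) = (s - 3)*(s - 2)*(s + 1)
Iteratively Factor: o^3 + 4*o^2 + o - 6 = (o + 2)*(o^2 + 2*o - 3) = (o - 1)*(o + 2)*(o + 3)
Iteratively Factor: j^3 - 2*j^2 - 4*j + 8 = (j + 2)*(j^2 - 4*j + 4) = (j - 2)*(j + 2)*(j - 2)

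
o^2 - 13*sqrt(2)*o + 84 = (o - 7*sqrt(2))*(o - 6*sqrt(2))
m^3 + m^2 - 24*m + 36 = (m - 3)*(m - 2)*(m + 6)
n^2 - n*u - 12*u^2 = (n - 4*u)*(n + 3*u)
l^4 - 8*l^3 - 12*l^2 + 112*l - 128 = (l - 8)*(l - 2)^2*(l + 4)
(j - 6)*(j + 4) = j^2 - 2*j - 24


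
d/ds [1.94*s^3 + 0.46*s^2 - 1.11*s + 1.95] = 5.82*s^2 + 0.92*s - 1.11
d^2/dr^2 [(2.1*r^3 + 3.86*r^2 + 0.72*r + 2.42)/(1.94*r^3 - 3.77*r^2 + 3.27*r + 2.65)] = (59.772952*r^6 - 63.673128*r^5 - 198.77628*r^4 - 367.636804*r^3 + 594.630324*r^2 - 122.005968*r + 141.843036)/(7.301384*r^9 - 42.566316*r^8 + 119.639994*r^7 - 167.158769*r^6 + 85.371807*r^5 + 92.922276*r^4 - 120.176877*r^3 + 5.58407999999999*r^2 + 68.890725*r + 18.609625)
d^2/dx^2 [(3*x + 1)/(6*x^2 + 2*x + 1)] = 4*(2*(3*x + 1)*(6*x + 1)^2 - 3*(9*x + 2)*(6*x^2 + 2*x + 1))/(6*x^2 + 2*x + 1)^3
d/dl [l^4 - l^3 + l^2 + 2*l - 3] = 4*l^3 - 3*l^2 + 2*l + 2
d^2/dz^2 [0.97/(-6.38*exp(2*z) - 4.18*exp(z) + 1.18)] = (-0.97*(12.76*exp(z) + 4.18)*(25.52*exp(z) + 8.36)*exp(z) + (24.7544*exp(z) + 4.0546)*(6.38*exp(2*z) + 4.18*exp(z) - 1.18))*exp(z)/(6.38*exp(2*z) + 4.18*exp(z) - 1.18)^3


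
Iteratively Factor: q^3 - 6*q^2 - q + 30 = (q - 3)*(q^2 - 3*q - 10) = (q - 3)*(q + 2)*(q - 5)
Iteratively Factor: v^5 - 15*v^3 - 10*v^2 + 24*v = (v)*(v^4 - 15*v^2 - 10*v + 24) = v*(v + 2)*(v^3 - 2*v^2 - 11*v + 12) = v*(v + 2)*(v + 3)*(v^2 - 5*v + 4) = v*(v - 4)*(v + 2)*(v + 3)*(v - 1)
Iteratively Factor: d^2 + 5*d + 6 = (d + 3)*(d + 2)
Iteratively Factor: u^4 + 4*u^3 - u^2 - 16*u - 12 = (u - 2)*(u^3 + 6*u^2 + 11*u + 6) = (u - 2)*(u + 3)*(u^2 + 3*u + 2) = (u - 2)*(u + 1)*(u + 3)*(u + 2)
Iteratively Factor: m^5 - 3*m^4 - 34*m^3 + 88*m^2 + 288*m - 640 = (m - 5)*(m^4 + 2*m^3 - 24*m^2 - 32*m + 128) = (m - 5)*(m - 2)*(m^3 + 4*m^2 - 16*m - 64) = (m - 5)*(m - 4)*(m - 2)*(m^2 + 8*m + 16) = (m - 5)*(m - 4)*(m - 2)*(m + 4)*(m + 4)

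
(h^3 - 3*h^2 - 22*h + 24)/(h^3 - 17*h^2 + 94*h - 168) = (h^2 + 3*h - 4)/(h^2 - 11*h + 28)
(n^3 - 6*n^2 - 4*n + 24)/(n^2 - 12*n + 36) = (n^2 - 4)/(n - 6)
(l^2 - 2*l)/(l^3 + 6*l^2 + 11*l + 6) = l*(l - 2)/(l^3 + 6*l^2 + 11*l + 6)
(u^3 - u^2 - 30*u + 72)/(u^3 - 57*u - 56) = (-u^3 + u^2 + 30*u - 72)/(-u^3 + 57*u + 56)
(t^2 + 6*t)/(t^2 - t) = (t + 6)/(t - 1)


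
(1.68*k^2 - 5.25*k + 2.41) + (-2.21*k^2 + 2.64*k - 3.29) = -0.53*k^2 - 2.61*k - 0.88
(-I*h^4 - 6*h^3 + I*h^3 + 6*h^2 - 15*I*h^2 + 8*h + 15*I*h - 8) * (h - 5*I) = -I*h^5 - 11*h^4 + I*h^4 + 11*h^3 + 15*I*h^3 - 67*h^2 - 15*I*h^2 + 67*h - 40*I*h + 40*I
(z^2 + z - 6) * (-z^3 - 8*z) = -z^5 - z^4 - 2*z^3 - 8*z^2 + 48*z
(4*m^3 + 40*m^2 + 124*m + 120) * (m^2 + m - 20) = 4*m^5 + 44*m^4 + 84*m^3 - 556*m^2 - 2360*m - 2400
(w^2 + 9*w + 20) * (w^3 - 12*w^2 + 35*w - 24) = w^5 - 3*w^4 - 53*w^3 + 51*w^2 + 484*w - 480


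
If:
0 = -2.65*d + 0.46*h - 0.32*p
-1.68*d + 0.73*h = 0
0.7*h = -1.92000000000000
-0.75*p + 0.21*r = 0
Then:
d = -1.19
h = -2.74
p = 5.93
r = 21.17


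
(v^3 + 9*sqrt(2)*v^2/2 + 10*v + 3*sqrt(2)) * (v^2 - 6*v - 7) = v^5 - 6*v^4 + 9*sqrt(2)*v^4/2 - 27*sqrt(2)*v^3 + 3*v^3 - 60*v^2 - 57*sqrt(2)*v^2/2 - 70*v - 18*sqrt(2)*v - 21*sqrt(2)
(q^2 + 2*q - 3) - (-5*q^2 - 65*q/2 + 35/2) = 6*q^2 + 69*q/2 - 41/2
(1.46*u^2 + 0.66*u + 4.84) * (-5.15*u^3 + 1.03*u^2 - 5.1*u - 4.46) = -7.519*u^5 - 1.8952*u^4 - 31.6922*u^3 - 4.8924*u^2 - 27.6276*u - 21.5864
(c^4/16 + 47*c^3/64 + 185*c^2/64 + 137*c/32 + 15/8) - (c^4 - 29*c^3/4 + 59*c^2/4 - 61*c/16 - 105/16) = -15*c^4/16 + 511*c^3/64 - 759*c^2/64 + 259*c/32 + 135/16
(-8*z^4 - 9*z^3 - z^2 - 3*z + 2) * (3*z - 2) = -24*z^5 - 11*z^4 + 15*z^3 - 7*z^2 + 12*z - 4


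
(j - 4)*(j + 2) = j^2 - 2*j - 8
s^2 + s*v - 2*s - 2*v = (s - 2)*(s + v)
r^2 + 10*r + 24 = (r + 4)*(r + 6)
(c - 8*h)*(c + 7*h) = c^2 - c*h - 56*h^2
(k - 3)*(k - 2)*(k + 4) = k^3 - k^2 - 14*k + 24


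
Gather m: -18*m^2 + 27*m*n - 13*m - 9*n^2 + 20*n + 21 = -18*m^2 + m*(27*n - 13) - 9*n^2 + 20*n + 21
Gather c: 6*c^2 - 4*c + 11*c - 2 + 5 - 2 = 6*c^2 + 7*c + 1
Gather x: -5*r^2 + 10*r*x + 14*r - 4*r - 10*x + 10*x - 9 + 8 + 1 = -5*r^2 + 10*r*x + 10*r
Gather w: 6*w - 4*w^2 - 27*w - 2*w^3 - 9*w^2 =-2*w^3 - 13*w^2 - 21*w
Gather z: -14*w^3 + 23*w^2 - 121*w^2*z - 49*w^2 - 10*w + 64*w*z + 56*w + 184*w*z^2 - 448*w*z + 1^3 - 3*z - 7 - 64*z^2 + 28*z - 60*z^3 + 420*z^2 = -14*w^3 - 26*w^2 + 46*w - 60*z^3 + z^2*(184*w + 356) + z*(-121*w^2 - 384*w + 25) - 6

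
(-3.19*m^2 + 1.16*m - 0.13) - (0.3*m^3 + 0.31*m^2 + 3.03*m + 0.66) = -0.3*m^3 - 3.5*m^2 - 1.87*m - 0.79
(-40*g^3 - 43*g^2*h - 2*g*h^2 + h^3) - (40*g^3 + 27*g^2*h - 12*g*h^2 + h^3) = -80*g^3 - 70*g^2*h + 10*g*h^2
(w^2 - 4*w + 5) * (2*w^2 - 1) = 2*w^4 - 8*w^3 + 9*w^2 + 4*w - 5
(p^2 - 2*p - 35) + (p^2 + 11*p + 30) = 2*p^2 + 9*p - 5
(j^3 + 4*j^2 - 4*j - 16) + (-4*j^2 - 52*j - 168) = j^3 - 56*j - 184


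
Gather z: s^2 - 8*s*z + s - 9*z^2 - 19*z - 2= s^2 + s - 9*z^2 + z*(-8*s - 19) - 2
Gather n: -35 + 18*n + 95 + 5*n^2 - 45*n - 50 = 5*n^2 - 27*n + 10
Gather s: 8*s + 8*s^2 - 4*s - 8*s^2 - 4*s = 0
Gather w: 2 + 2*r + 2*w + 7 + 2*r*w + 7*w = 2*r + w*(2*r + 9) + 9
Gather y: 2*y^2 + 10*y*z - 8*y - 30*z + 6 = 2*y^2 + y*(10*z - 8) - 30*z + 6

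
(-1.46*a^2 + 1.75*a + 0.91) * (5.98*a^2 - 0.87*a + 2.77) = -8.7308*a^4 + 11.7352*a^3 - 0.124899999999999*a^2 + 4.0558*a + 2.5207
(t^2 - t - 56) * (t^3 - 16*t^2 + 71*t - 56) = t^5 - 17*t^4 + 31*t^3 + 769*t^2 - 3920*t + 3136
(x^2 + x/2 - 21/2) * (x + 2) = x^3 + 5*x^2/2 - 19*x/2 - 21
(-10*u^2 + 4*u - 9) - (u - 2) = -10*u^2 + 3*u - 7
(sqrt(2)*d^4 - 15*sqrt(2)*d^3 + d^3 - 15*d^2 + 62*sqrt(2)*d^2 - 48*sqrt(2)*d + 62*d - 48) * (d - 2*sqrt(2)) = sqrt(2)*d^5 - 15*sqrt(2)*d^4 - 3*d^4 + 45*d^3 + 60*sqrt(2)*d^3 - 186*d^2 - 18*sqrt(2)*d^2 - 124*sqrt(2)*d + 144*d + 96*sqrt(2)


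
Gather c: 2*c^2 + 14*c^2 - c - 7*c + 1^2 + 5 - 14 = 16*c^2 - 8*c - 8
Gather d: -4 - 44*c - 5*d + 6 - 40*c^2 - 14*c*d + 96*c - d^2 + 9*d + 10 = -40*c^2 + 52*c - d^2 + d*(4 - 14*c) + 12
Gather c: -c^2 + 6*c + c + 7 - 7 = -c^2 + 7*c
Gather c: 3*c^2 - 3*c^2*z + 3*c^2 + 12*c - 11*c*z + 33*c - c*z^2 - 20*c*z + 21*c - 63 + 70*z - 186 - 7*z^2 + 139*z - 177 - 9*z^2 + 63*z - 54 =c^2*(6 - 3*z) + c*(-z^2 - 31*z + 66) - 16*z^2 + 272*z - 480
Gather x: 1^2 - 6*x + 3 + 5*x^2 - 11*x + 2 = 5*x^2 - 17*x + 6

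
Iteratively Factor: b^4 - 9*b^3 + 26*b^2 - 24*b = (b)*(b^3 - 9*b^2 + 26*b - 24) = b*(b - 3)*(b^2 - 6*b + 8) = b*(b - 4)*(b - 3)*(b - 2)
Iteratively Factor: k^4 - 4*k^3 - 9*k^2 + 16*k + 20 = (k - 2)*(k^3 - 2*k^2 - 13*k - 10) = (k - 2)*(k + 2)*(k^2 - 4*k - 5) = (k - 5)*(k - 2)*(k + 2)*(k + 1)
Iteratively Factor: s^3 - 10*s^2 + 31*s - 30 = (s - 3)*(s^2 - 7*s + 10) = (s - 5)*(s - 3)*(s - 2)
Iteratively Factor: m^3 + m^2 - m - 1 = (m - 1)*(m^2 + 2*m + 1) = (m - 1)*(m + 1)*(m + 1)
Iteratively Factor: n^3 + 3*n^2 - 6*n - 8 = (n - 2)*(n^2 + 5*n + 4) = (n - 2)*(n + 4)*(n + 1)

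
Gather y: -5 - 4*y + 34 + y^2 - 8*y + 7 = y^2 - 12*y + 36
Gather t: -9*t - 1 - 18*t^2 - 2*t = -18*t^2 - 11*t - 1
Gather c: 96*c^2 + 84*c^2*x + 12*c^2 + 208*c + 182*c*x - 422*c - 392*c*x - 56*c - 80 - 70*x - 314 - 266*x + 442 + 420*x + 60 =c^2*(84*x + 108) + c*(-210*x - 270) + 84*x + 108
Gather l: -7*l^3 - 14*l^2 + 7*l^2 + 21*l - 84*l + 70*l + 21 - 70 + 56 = -7*l^3 - 7*l^2 + 7*l + 7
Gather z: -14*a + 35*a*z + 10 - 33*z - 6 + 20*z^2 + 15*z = -14*a + 20*z^2 + z*(35*a - 18) + 4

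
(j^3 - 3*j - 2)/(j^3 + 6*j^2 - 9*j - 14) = (j + 1)/(j + 7)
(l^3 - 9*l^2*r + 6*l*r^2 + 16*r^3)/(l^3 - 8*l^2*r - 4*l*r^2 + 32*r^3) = (l + r)/(l + 2*r)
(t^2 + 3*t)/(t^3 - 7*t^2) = (t + 3)/(t*(t - 7))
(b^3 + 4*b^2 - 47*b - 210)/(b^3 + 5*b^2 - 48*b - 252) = (b + 5)/(b + 6)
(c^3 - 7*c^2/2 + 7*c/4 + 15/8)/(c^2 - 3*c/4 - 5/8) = (4*c^2 - 16*c + 15)/(4*c - 5)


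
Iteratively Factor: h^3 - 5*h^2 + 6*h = (h)*(h^2 - 5*h + 6) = h*(h - 3)*(h - 2)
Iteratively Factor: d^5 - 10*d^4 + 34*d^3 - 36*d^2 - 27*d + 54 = (d - 2)*(d^4 - 8*d^3 + 18*d^2 - 27) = (d - 3)*(d - 2)*(d^3 - 5*d^2 + 3*d + 9) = (d - 3)^2*(d - 2)*(d^2 - 2*d - 3) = (d - 3)^2*(d - 2)*(d + 1)*(d - 3)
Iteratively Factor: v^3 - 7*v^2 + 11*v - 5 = (v - 1)*(v^2 - 6*v + 5) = (v - 1)^2*(v - 5)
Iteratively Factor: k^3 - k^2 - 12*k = (k - 4)*(k^2 + 3*k) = k*(k - 4)*(k + 3)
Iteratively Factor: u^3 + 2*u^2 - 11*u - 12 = (u + 4)*(u^2 - 2*u - 3) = (u - 3)*(u + 4)*(u + 1)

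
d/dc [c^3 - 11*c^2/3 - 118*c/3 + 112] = 3*c^2 - 22*c/3 - 118/3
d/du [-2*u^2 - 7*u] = -4*u - 7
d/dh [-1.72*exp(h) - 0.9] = -1.72*exp(h)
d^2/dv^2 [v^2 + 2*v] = 2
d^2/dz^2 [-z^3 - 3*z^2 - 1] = -6*z - 6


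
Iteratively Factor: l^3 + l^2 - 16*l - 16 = (l - 4)*(l^2 + 5*l + 4) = (l - 4)*(l + 4)*(l + 1)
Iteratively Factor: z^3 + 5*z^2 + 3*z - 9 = (z + 3)*(z^2 + 2*z - 3) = (z + 3)^2*(z - 1)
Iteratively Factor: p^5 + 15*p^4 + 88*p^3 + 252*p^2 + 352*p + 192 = (p + 4)*(p^4 + 11*p^3 + 44*p^2 + 76*p + 48) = (p + 2)*(p + 4)*(p^3 + 9*p^2 + 26*p + 24) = (p + 2)^2*(p + 4)*(p^2 + 7*p + 12) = (p + 2)^2*(p + 3)*(p + 4)*(p + 4)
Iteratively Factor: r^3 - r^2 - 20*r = (r + 4)*(r^2 - 5*r) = (r - 5)*(r + 4)*(r)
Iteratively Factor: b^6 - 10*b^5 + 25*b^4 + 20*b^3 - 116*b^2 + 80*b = (b)*(b^5 - 10*b^4 + 25*b^3 + 20*b^2 - 116*b + 80) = b*(b - 1)*(b^4 - 9*b^3 + 16*b^2 + 36*b - 80) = b*(b - 1)*(b + 2)*(b^3 - 11*b^2 + 38*b - 40) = b*(b - 5)*(b - 1)*(b + 2)*(b^2 - 6*b + 8) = b*(b - 5)*(b - 2)*(b - 1)*(b + 2)*(b - 4)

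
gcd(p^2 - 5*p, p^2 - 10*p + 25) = p - 5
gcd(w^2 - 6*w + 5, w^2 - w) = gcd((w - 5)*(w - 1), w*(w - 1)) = w - 1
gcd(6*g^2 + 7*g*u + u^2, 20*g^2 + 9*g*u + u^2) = 1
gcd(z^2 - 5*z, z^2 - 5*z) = z^2 - 5*z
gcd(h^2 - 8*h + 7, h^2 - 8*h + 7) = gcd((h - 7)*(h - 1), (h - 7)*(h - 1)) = h^2 - 8*h + 7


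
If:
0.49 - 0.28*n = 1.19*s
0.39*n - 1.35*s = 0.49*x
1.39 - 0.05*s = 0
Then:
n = -116.40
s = 27.80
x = -169.24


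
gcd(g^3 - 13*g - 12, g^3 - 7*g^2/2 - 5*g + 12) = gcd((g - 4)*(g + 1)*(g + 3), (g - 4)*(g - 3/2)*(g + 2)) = g - 4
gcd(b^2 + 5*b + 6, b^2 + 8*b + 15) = b + 3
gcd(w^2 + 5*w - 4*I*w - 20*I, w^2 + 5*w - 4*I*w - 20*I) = w^2 + w*(5 - 4*I) - 20*I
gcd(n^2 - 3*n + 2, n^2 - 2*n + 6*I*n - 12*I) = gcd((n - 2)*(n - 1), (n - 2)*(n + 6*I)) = n - 2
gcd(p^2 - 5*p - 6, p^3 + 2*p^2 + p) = p + 1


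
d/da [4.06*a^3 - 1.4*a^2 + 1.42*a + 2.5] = 12.18*a^2 - 2.8*a + 1.42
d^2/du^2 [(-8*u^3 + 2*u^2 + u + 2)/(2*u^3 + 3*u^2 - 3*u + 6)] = 2*(56*u^6 - 132*u^5 + 678*u^4 + 33*u^3 + 270*u^2 - 1044*u + 72)/(8*u^9 + 36*u^8 + 18*u^7 - 9*u^6 + 189*u^5 + 27*u^4 - 135*u^3 + 486*u^2 - 324*u + 216)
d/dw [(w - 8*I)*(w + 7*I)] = 2*w - I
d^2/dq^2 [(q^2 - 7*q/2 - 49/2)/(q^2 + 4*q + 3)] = 5*(-3*q^3 - 33*q^2 - 105*q - 107)/(q^6 + 12*q^5 + 57*q^4 + 136*q^3 + 171*q^2 + 108*q + 27)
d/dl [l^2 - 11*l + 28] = 2*l - 11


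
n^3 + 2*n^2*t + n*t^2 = n*(n + t)^2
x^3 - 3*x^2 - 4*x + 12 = (x - 3)*(x - 2)*(x + 2)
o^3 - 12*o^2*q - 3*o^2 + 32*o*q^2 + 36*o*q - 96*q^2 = (o - 3)*(o - 8*q)*(o - 4*q)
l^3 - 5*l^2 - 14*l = l*(l - 7)*(l + 2)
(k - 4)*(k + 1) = k^2 - 3*k - 4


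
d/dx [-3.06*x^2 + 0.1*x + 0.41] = 0.1 - 6.12*x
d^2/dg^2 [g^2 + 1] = 2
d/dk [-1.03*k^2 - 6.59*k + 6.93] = -2.06*k - 6.59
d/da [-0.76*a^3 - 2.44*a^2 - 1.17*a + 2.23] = -2.28*a^2 - 4.88*a - 1.17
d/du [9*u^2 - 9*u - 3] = 18*u - 9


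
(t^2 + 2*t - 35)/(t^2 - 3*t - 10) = (t + 7)/(t + 2)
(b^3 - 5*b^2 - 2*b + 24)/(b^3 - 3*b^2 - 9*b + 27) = (b^2 - 2*b - 8)/(b^2 - 9)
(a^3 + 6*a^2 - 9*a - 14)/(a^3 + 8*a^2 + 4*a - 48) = (a^2 + 8*a + 7)/(a^2 + 10*a + 24)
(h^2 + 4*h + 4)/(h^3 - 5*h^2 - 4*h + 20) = (h + 2)/(h^2 - 7*h + 10)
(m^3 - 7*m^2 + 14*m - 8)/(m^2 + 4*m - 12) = (m^2 - 5*m + 4)/(m + 6)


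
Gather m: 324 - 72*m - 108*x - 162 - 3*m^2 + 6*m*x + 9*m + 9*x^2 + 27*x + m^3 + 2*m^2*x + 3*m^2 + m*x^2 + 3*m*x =m^3 + 2*m^2*x + m*(x^2 + 9*x - 63) + 9*x^2 - 81*x + 162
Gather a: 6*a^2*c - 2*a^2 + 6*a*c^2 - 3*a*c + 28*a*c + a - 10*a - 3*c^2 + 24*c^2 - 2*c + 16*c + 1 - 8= a^2*(6*c - 2) + a*(6*c^2 + 25*c - 9) + 21*c^2 + 14*c - 7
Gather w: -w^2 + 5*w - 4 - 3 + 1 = -w^2 + 5*w - 6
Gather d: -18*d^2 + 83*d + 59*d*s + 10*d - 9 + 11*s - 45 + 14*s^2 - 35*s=-18*d^2 + d*(59*s + 93) + 14*s^2 - 24*s - 54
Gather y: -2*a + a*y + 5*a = a*y + 3*a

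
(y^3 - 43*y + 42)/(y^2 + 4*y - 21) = (y^2 - 7*y + 6)/(y - 3)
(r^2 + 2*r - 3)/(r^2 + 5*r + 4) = (r^2 + 2*r - 3)/(r^2 + 5*r + 4)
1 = 1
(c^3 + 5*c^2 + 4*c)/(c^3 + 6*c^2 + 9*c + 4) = c/(c + 1)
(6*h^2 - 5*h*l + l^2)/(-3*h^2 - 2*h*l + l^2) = (-2*h + l)/(h + l)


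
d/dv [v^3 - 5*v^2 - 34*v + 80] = 3*v^2 - 10*v - 34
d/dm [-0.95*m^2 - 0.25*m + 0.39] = -1.9*m - 0.25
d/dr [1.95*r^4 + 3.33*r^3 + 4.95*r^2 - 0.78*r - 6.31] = 7.8*r^3 + 9.99*r^2 + 9.9*r - 0.78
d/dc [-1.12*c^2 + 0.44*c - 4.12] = 0.44 - 2.24*c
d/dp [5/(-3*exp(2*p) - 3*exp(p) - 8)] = (30*exp(p) + 15)*exp(p)/(3*exp(2*p) + 3*exp(p) + 8)^2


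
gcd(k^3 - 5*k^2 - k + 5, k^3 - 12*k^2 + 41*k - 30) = k^2 - 6*k + 5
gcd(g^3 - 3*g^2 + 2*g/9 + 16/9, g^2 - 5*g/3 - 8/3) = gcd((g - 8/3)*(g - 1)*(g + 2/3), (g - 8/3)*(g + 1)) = g - 8/3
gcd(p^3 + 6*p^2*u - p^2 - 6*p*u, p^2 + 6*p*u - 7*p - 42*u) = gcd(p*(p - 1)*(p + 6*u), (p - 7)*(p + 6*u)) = p + 6*u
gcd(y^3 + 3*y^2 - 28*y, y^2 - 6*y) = y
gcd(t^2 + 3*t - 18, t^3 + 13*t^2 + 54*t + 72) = t + 6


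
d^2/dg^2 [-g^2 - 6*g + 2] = -2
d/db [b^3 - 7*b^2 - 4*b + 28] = 3*b^2 - 14*b - 4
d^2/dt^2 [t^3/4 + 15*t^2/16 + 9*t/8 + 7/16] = 3*t/2 + 15/8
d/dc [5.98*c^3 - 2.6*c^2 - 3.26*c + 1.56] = 17.94*c^2 - 5.2*c - 3.26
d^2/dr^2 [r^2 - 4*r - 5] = 2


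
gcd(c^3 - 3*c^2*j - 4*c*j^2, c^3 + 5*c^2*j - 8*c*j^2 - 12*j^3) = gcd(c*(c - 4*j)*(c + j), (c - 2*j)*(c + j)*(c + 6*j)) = c + j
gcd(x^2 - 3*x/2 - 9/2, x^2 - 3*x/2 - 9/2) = x^2 - 3*x/2 - 9/2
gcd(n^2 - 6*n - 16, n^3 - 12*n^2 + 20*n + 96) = n^2 - 6*n - 16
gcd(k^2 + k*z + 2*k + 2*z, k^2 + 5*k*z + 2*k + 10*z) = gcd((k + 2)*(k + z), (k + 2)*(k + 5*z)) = k + 2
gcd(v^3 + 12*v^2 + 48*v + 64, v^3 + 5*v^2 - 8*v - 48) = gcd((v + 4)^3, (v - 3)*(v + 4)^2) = v^2 + 8*v + 16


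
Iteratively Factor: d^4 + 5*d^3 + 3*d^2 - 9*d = (d + 3)*(d^3 + 2*d^2 - 3*d) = d*(d + 3)*(d^2 + 2*d - 3) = d*(d - 1)*(d + 3)*(d + 3)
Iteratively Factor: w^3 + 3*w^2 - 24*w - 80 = (w + 4)*(w^2 - w - 20) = (w + 4)^2*(w - 5)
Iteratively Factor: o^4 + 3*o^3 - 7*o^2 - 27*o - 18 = (o + 3)*(o^3 - 7*o - 6) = (o + 2)*(o + 3)*(o^2 - 2*o - 3) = (o - 3)*(o + 2)*(o + 3)*(o + 1)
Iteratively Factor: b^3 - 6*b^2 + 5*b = (b - 5)*(b^2 - b) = (b - 5)*(b - 1)*(b)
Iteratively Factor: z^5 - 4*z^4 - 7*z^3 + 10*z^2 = (z + 2)*(z^4 - 6*z^3 + 5*z^2) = (z - 1)*(z + 2)*(z^3 - 5*z^2) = (z - 5)*(z - 1)*(z + 2)*(z^2) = z*(z - 5)*(z - 1)*(z + 2)*(z)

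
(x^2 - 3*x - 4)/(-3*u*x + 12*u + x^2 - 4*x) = (x + 1)/(-3*u + x)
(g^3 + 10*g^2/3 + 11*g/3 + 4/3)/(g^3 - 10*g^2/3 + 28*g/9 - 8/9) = 3*(3*g^3 + 10*g^2 + 11*g + 4)/(9*g^3 - 30*g^2 + 28*g - 8)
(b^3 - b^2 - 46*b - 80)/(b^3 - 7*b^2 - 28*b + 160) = (b + 2)/(b - 4)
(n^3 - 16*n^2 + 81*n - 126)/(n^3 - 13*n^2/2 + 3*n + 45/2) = 2*(n^2 - 13*n + 42)/(2*n^2 - 7*n - 15)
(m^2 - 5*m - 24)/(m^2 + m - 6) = (m - 8)/(m - 2)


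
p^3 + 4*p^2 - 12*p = p*(p - 2)*(p + 6)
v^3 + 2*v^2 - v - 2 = (v - 1)*(v + 1)*(v + 2)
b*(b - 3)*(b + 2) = b^3 - b^2 - 6*b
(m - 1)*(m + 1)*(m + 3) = m^3 + 3*m^2 - m - 3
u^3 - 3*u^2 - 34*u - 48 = (u - 8)*(u + 2)*(u + 3)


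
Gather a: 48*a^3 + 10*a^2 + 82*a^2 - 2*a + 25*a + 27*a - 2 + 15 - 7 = 48*a^3 + 92*a^2 + 50*a + 6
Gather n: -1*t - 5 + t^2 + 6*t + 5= t^2 + 5*t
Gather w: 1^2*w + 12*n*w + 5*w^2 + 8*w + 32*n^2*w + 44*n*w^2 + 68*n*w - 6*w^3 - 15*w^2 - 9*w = -6*w^3 + w^2*(44*n - 10) + w*(32*n^2 + 80*n)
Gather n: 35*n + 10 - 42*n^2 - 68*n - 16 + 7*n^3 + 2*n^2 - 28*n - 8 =7*n^3 - 40*n^2 - 61*n - 14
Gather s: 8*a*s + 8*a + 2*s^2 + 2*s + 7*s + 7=8*a + 2*s^2 + s*(8*a + 9) + 7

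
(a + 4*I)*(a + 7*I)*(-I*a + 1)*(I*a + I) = a^4 + a^3 + 12*I*a^3 - 39*a^2 + 12*I*a^2 - 39*a - 28*I*a - 28*I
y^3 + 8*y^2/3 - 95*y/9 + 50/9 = (y - 5/3)*(y - 2/3)*(y + 5)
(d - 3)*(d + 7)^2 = d^3 + 11*d^2 + 7*d - 147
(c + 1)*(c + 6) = c^2 + 7*c + 6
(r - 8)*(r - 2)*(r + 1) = r^3 - 9*r^2 + 6*r + 16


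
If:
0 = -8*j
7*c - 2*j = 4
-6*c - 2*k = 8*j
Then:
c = 4/7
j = 0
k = -12/7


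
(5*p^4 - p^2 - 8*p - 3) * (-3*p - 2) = -15*p^5 - 10*p^4 + 3*p^3 + 26*p^2 + 25*p + 6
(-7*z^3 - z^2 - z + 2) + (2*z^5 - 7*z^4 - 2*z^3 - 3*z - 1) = 2*z^5 - 7*z^4 - 9*z^3 - z^2 - 4*z + 1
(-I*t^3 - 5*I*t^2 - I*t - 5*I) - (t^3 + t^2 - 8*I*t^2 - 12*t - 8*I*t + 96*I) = -t^3 - I*t^3 - t^2 + 3*I*t^2 + 12*t + 7*I*t - 101*I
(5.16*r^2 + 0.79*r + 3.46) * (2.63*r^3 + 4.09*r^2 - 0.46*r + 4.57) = 13.5708*r^5 + 23.1821*r^4 + 9.9573*r^3 + 37.3692*r^2 + 2.0187*r + 15.8122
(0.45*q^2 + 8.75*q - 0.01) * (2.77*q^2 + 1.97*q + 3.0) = 1.2465*q^4 + 25.124*q^3 + 18.5598*q^2 + 26.2303*q - 0.03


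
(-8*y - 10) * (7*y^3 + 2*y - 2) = -56*y^4 - 70*y^3 - 16*y^2 - 4*y + 20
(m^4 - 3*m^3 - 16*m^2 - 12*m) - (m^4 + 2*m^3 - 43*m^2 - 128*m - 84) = -5*m^3 + 27*m^2 + 116*m + 84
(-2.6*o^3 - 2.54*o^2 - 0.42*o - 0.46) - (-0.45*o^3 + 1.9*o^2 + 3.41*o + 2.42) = -2.15*o^3 - 4.44*o^2 - 3.83*o - 2.88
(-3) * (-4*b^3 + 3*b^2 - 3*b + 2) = 12*b^3 - 9*b^2 + 9*b - 6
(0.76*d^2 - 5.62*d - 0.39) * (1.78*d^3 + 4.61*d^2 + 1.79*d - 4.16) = 1.3528*d^5 - 6.5*d^4 - 25.242*d^3 - 15.0193*d^2 + 22.6811*d + 1.6224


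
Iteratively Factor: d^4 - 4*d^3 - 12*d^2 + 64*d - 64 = (d + 4)*(d^3 - 8*d^2 + 20*d - 16) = (d - 4)*(d + 4)*(d^2 - 4*d + 4) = (d - 4)*(d - 2)*(d + 4)*(d - 2)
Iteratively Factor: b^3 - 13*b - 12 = (b - 4)*(b^2 + 4*b + 3) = (b - 4)*(b + 1)*(b + 3)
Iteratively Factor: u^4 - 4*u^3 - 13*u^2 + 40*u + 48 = (u - 4)*(u^3 - 13*u - 12) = (u - 4)^2*(u^2 + 4*u + 3) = (u - 4)^2*(u + 3)*(u + 1)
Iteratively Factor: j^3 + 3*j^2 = (j)*(j^2 + 3*j) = j*(j + 3)*(j)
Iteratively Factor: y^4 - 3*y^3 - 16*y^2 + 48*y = (y)*(y^3 - 3*y^2 - 16*y + 48) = y*(y + 4)*(y^2 - 7*y + 12) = y*(y - 4)*(y + 4)*(y - 3)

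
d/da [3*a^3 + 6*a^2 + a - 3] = 9*a^2 + 12*a + 1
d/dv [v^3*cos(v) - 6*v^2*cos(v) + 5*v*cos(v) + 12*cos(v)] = -v^3*sin(v) + 6*v^2*sin(v) + 3*v^2*cos(v) - 5*v*sin(v) - 12*v*cos(v) - 12*sin(v) + 5*cos(v)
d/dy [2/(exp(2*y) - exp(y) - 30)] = (2 - 4*exp(y))*exp(y)/(-exp(2*y) + exp(y) + 30)^2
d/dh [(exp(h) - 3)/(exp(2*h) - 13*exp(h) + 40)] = (-(exp(h) - 3)*(2*exp(h) - 13) + exp(2*h) - 13*exp(h) + 40)*exp(h)/(exp(2*h) - 13*exp(h) + 40)^2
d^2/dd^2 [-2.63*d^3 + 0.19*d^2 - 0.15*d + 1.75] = 0.38 - 15.78*d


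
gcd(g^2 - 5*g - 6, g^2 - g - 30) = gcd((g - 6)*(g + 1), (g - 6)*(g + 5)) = g - 6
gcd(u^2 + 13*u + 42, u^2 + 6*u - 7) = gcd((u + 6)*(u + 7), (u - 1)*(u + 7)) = u + 7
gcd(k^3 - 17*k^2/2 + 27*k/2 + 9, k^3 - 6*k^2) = k - 6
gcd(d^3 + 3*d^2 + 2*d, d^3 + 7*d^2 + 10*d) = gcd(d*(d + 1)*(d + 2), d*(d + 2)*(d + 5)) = d^2 + 2*d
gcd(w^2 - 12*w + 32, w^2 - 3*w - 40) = w - 8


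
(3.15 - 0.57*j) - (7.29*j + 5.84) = -7.86*j - 2.69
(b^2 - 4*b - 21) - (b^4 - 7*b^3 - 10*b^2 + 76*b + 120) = -b^4 + 7*b^3 + 11*b^2 - 80*b - 141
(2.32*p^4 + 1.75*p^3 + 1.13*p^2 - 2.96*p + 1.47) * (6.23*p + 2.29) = 14.4536*p^5 + 16.2153*p^4 + 11.0474*p^3 - 15.8531*p^2 + 2.3797*p + 3.3663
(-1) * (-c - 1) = c + 1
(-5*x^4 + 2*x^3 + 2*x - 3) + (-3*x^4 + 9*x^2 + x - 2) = -8*x^4 + 2*x^3 + 9*x^2 + 3*x - 5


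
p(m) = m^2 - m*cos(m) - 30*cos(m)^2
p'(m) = m*sin(m) + 2*m + 60*sin(m)*cos(m) - cos(m)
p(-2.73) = -20.25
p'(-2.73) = 18.55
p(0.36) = -26.48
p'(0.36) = 19.69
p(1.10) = -5.46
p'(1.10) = 26.98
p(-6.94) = 34.84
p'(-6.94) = -39.45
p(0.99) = -8.59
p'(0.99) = 29.78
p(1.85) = 1.65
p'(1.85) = -10.14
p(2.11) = -2.37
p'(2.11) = -19.89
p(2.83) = -16.48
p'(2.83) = -10.03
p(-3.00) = -23.37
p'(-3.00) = 3.80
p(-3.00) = -23.37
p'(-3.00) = 3.80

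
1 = 1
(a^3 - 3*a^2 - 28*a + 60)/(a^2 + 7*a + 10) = (a^2 - 8*a + 12)/(a + 2)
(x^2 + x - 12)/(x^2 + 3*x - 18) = (x + 4)/(x + 6)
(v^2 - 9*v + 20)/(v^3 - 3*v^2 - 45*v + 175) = (v - 4)/(v^2 + 2*v - 35)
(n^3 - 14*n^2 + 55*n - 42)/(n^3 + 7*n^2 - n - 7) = (n^2 - 13*n + 42)/(n^2 + 8*n + 7)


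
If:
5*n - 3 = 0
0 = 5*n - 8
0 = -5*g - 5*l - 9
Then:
No Solution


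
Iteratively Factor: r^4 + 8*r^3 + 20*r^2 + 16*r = (r)*(r^3 + 8*r^2 + 20*r + 16) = r*(r + 2)*(r^2 + 6*r + 8) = r*(r + 2)^2*(r + 4)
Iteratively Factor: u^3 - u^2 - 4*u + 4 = (u + 2)*(u^2 - 3*u + 2) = (u - 1)*(u + 2)*(u - 2)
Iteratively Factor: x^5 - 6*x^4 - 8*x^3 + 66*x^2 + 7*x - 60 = (x - 4)*(x^4 - 2*x^3 - 16*x^2 + 2*x + 15) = (x - 4)*(x + 3)*(x^3 - 5*x^2 - x + 5) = (x - 5)*(x - 4)*(x + 3)*(x^2 - 1) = (x - 5)*(x - 4)*(x - 1)*(x + 3)*(x + 1)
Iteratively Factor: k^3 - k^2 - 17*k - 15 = (k - 5)*(k^2 + 4*k + 3) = (k - 5)*(k + 3)*(k + 1)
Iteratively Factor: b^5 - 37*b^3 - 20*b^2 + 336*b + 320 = (b + 4)*(b^4 - 4*b^3 - 21*b^2 + 64*b + 80) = (b - 4)*(b + 4)*(b^3 - 21*b - 20) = (b - 4)*(b + 4)^2*(b^2 - 4*b - 5) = (b - 4)*(b + 1)*(b + 4)^2*(b - 5)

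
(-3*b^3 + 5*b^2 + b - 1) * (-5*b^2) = 15*b^5 - 25*b^4 - 5*b^3 + 5*b^2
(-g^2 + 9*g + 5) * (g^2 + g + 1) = -g^4 + 8*g^3 + 13*g^2 + 14*g + 5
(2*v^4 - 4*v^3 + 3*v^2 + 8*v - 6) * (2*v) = 4*v^5 - 8*v^4 + 6*v^3 + 16*v^2 - 12*v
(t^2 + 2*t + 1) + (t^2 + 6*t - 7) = 2*t^2 + 8*t - 6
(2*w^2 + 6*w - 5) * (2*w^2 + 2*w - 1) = 4*w^4 + 16*w^3 - 16*w + 5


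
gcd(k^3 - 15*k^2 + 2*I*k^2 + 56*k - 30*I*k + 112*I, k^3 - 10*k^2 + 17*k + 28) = k - 7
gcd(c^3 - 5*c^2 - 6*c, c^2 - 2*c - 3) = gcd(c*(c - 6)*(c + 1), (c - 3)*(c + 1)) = c + 1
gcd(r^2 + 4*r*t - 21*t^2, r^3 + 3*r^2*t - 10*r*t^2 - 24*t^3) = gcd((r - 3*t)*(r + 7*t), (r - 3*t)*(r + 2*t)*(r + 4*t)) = r - 3*t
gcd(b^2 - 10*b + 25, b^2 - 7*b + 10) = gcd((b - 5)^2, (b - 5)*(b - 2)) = b - 5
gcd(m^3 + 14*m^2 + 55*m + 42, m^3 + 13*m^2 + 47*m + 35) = m^2 + 8*m + 7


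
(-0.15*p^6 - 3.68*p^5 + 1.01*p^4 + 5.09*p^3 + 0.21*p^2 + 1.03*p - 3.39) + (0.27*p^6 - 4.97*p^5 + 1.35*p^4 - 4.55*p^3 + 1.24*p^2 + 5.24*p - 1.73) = 0.12*p^6 - 8.65*p^5 + 2.36*p^4 + 0.54*p^3 + 1.45*p^2 + 6.27*p - 5.12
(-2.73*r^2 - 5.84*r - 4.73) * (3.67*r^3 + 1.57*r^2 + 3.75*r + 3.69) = -10.0191*r^5 - 25.7189*r^4 - 36.7654*r^3 - 39.3998*r^2 - 39.2871*r - 17.4537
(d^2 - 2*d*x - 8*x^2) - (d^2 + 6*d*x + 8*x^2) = -8*d*x - 16*x^2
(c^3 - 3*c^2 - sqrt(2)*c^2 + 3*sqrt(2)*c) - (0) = c^3 - 3*c^2 - sqrt(2)*c^2 + 3*sqrt(2)*c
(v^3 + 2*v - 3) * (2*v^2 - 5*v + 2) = 2*v^5 - 5*v^4 + 6*v^3 - 16*v^2 + 19*v - 6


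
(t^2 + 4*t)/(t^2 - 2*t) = (t + 4)/(t - 2)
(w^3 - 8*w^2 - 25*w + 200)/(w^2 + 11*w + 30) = (w^2 - 13*w + 40)/(w + 6)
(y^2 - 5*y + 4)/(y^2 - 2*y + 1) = (y - 4)/(y - 1)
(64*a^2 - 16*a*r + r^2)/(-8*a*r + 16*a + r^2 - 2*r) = (-8*a + r)/(r - 2)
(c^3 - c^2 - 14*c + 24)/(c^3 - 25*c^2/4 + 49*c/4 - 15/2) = 4*(c + 4)/(4*c - 5)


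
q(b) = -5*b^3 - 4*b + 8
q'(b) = -15*b^2 - 4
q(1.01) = -1.19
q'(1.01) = -19.30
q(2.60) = -90.28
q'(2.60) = -105.40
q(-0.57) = 11.21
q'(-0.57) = -8.87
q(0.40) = 6.08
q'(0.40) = -6.40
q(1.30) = -8.18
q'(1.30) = -29.35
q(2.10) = -46.70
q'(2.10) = -70.15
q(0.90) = 0.75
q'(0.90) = -16.15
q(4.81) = -567.66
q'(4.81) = -351.04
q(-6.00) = 1112.00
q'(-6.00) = -544.00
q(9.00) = -3673.00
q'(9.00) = -1219.00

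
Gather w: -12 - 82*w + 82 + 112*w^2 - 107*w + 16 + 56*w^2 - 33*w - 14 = 168*w^2 - 222*w + 72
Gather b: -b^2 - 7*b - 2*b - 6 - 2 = -b^2 - 9*b - 8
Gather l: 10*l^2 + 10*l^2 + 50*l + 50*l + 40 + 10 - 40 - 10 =20*l^2 + 100*l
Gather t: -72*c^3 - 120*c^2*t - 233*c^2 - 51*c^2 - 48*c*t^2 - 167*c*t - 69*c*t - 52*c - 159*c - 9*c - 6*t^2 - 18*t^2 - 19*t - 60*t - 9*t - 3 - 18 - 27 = -72*c^3 - 284*c^2 - 220*c + t^2*(-48*c - 24) + t*(-120*c^2 - 236*c - 88) - 48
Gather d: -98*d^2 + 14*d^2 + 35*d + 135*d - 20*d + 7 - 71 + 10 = -84*d^2 + 150*d - 54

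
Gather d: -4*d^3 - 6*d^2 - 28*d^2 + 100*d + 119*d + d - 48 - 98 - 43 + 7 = -4*d^3 - 34*d^2 + 220*d - 182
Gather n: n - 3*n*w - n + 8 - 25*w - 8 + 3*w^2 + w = -3*n*w + 3*w^2 - 24*w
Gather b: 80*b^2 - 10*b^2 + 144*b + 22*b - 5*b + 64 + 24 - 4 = 70*b^2 + 161*b + 84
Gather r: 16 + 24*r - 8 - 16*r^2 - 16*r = -16*r^2 + 8*r + 8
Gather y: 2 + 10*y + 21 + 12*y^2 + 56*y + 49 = 12*y^2 + 66*y + 72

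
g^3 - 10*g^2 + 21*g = g*(g - 7)*(g - 3)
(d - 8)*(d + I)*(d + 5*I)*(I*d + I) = I*d^4 - 6*d^3 - 7*I*d^3 + 42*d^2 - 13*I*d^2 + 48*d + 35*I*d + 40*I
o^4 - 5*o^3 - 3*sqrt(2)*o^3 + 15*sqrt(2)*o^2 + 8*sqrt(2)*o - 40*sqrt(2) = (o - 5)*(o - 2*sqrt(2))^2*(o + sqrt(2))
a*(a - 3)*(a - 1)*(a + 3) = a^4 - a^3 - 9*a^2 + 9*a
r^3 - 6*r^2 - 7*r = r*(r - 7)*(r + 1)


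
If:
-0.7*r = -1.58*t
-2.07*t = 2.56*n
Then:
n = -0.80859375*t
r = 2.25714285714286*t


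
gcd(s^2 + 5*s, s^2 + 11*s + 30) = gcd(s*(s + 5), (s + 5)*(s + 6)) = s + 5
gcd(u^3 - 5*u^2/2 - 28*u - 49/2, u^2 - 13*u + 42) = u - 7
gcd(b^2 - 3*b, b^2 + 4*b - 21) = b - 3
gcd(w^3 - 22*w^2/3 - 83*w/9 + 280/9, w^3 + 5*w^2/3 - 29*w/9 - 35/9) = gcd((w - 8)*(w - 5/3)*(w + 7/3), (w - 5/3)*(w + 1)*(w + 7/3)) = w^2 + 2*w/3 - 35/9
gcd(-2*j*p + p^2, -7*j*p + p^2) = p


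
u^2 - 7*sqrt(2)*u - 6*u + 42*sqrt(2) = (u - 6)*(u - 7*sqrt(2))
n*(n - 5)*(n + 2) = n^3 - 3*n^2 - 10*n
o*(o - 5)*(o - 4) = o^3 - 9*o^2 + 20*o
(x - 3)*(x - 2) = x^2 - 5*x + 6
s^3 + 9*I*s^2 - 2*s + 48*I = (s - 2*I)*(s + 3*I)*(s + 8*I)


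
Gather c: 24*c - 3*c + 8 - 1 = 21*c + 7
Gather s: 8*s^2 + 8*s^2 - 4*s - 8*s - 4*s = 16*s^2 - 16*s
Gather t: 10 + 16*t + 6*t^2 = 6*t^2 + 16*t + 10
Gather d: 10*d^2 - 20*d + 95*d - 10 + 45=10*d^2 + 75*d + 35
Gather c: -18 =-18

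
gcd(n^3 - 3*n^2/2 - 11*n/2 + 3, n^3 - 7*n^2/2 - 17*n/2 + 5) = n^2 + 3*n/2 - 1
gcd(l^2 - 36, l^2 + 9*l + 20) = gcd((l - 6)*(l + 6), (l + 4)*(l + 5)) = 1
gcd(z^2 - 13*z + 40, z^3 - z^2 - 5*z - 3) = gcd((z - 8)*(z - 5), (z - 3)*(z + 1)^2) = 1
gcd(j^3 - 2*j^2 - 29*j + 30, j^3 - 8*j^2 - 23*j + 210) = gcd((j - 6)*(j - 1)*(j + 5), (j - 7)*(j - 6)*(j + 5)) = j^2 - j - 30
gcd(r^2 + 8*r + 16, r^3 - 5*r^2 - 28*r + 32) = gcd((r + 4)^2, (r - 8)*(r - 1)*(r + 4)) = r + 4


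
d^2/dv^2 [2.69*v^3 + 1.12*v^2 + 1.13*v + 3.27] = 16.14*v + 2.24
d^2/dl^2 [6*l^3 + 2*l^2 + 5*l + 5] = 36*l + 4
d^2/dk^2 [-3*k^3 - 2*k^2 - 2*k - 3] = -18*k - 4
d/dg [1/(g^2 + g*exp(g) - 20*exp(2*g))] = (-g*exp(g) - 2*g + 40*exp(2*g) - exp(g))/(g^2 + g*exp(g) - 20*exp(2*g))^2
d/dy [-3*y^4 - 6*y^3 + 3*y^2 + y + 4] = -12*y^3 - 18*y^2 + 6*y + 1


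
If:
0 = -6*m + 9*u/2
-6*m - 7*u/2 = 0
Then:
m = 0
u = 0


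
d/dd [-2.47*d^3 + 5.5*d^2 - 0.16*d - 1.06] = -7.41*d^2 + 11.0*d - 0.16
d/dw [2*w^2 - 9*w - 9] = 4*w - 9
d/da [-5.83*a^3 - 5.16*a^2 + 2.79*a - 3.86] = -17.49*a^2 - 10.32*a + 2.79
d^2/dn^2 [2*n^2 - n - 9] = 4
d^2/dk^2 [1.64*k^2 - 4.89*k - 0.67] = 3.28000000000000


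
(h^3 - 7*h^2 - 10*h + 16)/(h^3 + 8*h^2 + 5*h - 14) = (h - 8)/(h + 7)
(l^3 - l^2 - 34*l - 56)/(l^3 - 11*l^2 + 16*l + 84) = (l + 4)/(l - 6)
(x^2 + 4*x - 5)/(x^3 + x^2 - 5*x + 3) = (x + 5)/(x^2 + 2*x - 3)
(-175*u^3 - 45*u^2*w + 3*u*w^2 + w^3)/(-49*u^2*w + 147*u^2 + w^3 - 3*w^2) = (25*u^2 + 10*u*w + w^2)/(7*u*w - 21*u + w^2 - 3*w)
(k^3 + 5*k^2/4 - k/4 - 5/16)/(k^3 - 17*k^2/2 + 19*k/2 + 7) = (8*k^2 + 6*k - 5)/(8*(k^2 - 9*k + 14))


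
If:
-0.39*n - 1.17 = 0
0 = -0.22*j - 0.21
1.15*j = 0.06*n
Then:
No Solution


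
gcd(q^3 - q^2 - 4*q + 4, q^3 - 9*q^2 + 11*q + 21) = 1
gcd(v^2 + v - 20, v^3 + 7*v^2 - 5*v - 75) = v + 5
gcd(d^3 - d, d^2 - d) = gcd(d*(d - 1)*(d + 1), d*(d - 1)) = d^2 - d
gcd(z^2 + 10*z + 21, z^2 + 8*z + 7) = z + 7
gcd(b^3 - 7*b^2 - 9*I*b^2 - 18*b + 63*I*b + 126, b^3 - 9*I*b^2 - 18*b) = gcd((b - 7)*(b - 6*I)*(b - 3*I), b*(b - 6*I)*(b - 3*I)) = b^2 - 9*I*b - 18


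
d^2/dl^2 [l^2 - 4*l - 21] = 2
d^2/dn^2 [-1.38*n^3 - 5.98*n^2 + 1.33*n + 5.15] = -8.28*n - 11.96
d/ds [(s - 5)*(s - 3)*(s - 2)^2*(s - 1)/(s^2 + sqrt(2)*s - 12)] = (s - 2)*(-(s - 5)*(s - 3)*(s - 2)*(s - 1)*(2*s + sqrt(2)) + (s^2 + sqrt(2)*s - 12)*((s - 5)*(s - 3)*(s - 2) + 2*(s - 5)*(s - 3)*(s - 1) + (s - 5)*(s - 2)*(s - 1) + (s - 3)*(s - 2)*(s - 1)))/(s^2 + sqrt(2)*s - 12)^2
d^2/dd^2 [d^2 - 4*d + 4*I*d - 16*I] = 2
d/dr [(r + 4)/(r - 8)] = -12/(r - 8)^2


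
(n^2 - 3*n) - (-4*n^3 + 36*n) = 4*n^3 + n^2 - 39*n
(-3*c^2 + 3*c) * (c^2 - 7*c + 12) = -3*c^4 + 24*c^3 - 57*c^2 + 36*c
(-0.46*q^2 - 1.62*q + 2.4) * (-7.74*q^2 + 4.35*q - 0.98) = 3.5604*q^4 + 10.5378*q^3 - 25.1722*q^2 + 12.0276*q - 2.352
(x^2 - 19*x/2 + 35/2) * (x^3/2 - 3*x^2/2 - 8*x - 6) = x^5/2 - 25*x^4/4 + 15*x^3 + 175*x^2/4 - 83*x - 105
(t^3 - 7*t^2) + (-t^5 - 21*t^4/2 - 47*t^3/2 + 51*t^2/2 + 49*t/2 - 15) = -t^5 - 21*t^4/2 - 45*t^3/2 + 37*t^2/2 + 49*t/2 - 15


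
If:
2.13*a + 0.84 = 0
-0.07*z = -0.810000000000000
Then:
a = -0.39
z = 11.57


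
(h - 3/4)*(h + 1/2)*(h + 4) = h^3 + 15*h^2/4 - 11*h/8 - 3/2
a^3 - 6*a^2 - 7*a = a*(a - 7)*(a + 1)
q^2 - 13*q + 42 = (q - 7)*(q - 6)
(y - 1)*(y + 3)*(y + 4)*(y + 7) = y^4 + 13*y^3 + 47*y^2 + 23*y - 84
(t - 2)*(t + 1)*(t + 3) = t^3 + 2*t^2 - 5*t - 6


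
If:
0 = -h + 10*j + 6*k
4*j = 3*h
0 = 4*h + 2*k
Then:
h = 0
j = 0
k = 0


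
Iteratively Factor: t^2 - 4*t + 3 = (t - 1)*(t - 3)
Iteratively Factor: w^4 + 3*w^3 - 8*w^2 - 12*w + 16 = (w - 1)*(w^3 + 4*w^2 - 4*w - 16) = (w - 1)*(w + 2)*(w^2 + 2*w - 8) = (w - 1)*(w + 2)*(w + 4)*(w - 2)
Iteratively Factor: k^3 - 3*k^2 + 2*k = (k - 2)*(k^2 - k) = k*(k - 2)*(k - 1)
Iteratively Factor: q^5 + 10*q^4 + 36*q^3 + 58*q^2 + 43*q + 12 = (q + 1)*(q^4 + 9*q^3 + 27*q^2 + 31*q + 12) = (q + 1)^2*(q^3 + 8*q^2 + 19*q + 12) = (q + 1)^2*(q + 4)*(q^2 + 4*q + 3) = (q + 1)^2*(q + 3)*(q + 4)*(q + 1)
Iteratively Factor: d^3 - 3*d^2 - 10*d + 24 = (d - 2)*(d^2 - d - 12) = (d - 4)*(d - 2)*(d + 3)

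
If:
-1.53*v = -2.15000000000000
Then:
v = 1.41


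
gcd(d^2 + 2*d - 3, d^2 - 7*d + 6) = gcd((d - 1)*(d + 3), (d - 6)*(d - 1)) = d - 1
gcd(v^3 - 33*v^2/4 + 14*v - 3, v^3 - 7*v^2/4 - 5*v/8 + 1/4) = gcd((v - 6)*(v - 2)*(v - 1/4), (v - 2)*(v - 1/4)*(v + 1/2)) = v^2 - 9*v/4 + 1/2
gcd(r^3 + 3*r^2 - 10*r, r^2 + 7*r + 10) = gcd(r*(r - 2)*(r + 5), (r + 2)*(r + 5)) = r + 5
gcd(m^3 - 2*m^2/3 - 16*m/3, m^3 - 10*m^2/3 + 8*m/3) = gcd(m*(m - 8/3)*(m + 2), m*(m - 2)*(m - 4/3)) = m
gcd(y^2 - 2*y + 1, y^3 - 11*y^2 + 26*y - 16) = y - 1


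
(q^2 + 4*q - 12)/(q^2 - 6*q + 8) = (q + 6)/(q - 4)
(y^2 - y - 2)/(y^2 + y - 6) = (y + 1)/(y + 3)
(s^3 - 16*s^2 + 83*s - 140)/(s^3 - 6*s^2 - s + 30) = (s^2 - 11*s + 28)/(s^2 - s - 6)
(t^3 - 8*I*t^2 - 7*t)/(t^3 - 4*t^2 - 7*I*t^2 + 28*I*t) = (t - I)/(t - 4)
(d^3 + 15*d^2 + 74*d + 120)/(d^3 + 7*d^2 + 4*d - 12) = (d^2 + 9*d + 20)/(d^2 + d - 2)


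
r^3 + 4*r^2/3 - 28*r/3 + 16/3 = (r - 2)*(r - 2/3)*(r + 4)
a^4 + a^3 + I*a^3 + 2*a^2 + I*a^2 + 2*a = a*(a + 2*I)*(-I*a - I)*(I*a + 1)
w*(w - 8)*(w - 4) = w^3 - 12*w^2 + 32*w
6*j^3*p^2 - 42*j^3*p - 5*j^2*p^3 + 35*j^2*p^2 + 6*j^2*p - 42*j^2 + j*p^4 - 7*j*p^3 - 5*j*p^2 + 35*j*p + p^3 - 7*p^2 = (-3*j + p)*(-2*j + p)*(p - 7)*(j*p + 1)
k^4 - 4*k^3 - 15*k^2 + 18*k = k*(k - 6)*(k - 1)*(k + 3)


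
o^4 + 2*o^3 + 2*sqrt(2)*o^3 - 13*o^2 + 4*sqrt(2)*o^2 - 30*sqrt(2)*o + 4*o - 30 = (o - 3)*(o + 5)*(o + sqrt(2))^2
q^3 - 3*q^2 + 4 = (q - 2)^2*(q + 1)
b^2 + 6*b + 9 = (b + 3)^2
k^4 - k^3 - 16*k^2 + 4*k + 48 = (k - 4)*(k - 2)*(k + 2)*(k + 3)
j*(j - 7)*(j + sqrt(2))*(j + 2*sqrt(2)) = j^4 - 7*j^3 + 3*sqrt(2)*j^3 - 21*sqrt(2)*j^2 + 4*j^2 - 28*j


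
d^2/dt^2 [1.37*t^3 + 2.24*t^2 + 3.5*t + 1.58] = 8.22*t + 4.48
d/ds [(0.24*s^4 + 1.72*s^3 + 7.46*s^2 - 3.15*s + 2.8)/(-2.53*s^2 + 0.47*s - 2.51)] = (-1.2144*s^5 - 4.0132*s^4 - 0.7928*s^3 - 17.4149*s^2 - 23.2812*s + 6.5905)/(6.4009*s^4 - 2.3782*s^3 + 12.9215*s^2 - 2.3594*s + 6.3001)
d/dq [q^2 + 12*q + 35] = 2*q + 12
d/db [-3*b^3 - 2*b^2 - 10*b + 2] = -9*b^2 - 4*b - 10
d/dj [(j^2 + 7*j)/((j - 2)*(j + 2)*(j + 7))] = (-j^2 - 4)/(j^4 - 8*j^2 + 16)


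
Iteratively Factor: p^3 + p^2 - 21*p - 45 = (p + 3)*(p^2 - 2*p - 15) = (p + 3)^2*(p - 5)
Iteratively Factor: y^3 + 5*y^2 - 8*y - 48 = (y + 4)*(y^2 + y - 12) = (y + 4)^2*(y - 3)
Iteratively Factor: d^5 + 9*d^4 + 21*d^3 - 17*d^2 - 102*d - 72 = (d + 1)*(d^4 + 8*d^3 + 13*d^2 - 30*d - 72) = (d - 2)*(d + 1)*(d^3 + 10*d^2 + 33*d + 36) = (d - 2)*(d + 1)*(d + 3)*(d^2 + 7*d + 12) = (d - 2)*(d + 1)*(d + 3)^2*(d + 4)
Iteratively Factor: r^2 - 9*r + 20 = (r - 5)*(r - 4)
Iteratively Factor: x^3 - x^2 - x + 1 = (x - 1)*(x^2 - 1) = (x - 1)*(x + 1)*(x - 1)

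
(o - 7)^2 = o^2 - 14*o + 49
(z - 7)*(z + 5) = z^2 - 2*z - 35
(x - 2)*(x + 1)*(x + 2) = x^3 + x^2 - 4*x - 4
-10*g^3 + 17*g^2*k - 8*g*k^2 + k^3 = (-5*g + k)*(-2*g + k)*(-g + k)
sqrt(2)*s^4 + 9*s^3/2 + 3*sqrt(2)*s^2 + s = s*(s + sqrt(2))^2*(sqrt(2)*s + 1/2)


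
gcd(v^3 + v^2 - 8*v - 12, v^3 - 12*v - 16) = v^2 + 4*v + 4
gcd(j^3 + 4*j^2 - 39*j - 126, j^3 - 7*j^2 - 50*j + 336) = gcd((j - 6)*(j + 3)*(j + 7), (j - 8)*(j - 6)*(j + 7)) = j^2 + j - 42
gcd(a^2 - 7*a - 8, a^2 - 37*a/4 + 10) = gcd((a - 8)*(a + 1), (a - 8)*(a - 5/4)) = a - 8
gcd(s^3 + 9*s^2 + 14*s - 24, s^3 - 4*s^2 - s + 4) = s - 1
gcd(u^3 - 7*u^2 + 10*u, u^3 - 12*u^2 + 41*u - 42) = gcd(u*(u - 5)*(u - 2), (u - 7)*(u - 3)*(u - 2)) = u - 2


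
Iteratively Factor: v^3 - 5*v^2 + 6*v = (v - 2)*(v^2 - 3*v) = (v - 3)*(v - 2)*(v)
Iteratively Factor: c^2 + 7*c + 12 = (c + 4)*(c + 3)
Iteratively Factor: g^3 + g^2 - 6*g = (g - 2)*(g^2 + 3*g) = (g - 2)*(g + 3)*(g)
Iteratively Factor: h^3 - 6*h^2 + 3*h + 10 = (h + 1)*(h^2 - 7*h + 10) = (h - 5)*(h + 1)*(h - 2)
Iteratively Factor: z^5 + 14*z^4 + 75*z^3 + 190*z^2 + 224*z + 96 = (z + 2)*(z^4 + 12*z^3 + 51*z^2 + 88*z + 48) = (z + 2)*(z + 4)*(z^3 + 8*z^2 + 19*z + 12) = (z + 2)*(z + 3)*(z + 4)*(z^2 + 5*z + 4) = (z + 2)*(z + 3)*(z + 4)^2*(z + 1)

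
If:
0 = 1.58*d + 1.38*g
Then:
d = -0.873417721518987*g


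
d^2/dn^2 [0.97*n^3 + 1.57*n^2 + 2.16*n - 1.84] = 5.82*n + 3.14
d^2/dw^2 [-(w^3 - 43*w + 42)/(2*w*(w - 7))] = 6*(-w^3 - 21*w^2 + 147*w - 343)/(w^3*(w^3 - 21*w^2 + 147*w - 343))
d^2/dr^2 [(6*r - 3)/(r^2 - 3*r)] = 6*(2*r^3 - 3*r^2 + 9*r - 9)/(r^3*(r^3 - 9*r^2 + 27*r - 27))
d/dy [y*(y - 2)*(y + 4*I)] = 3*y^2 + y*(-4 + 8*I) - 8*I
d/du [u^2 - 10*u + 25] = 2*u - 10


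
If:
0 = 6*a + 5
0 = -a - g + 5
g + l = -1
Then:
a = -5/6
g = 35/6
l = -41/6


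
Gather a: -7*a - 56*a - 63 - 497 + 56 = -63*a - 504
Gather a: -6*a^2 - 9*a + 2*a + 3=-6*a^2 - 7*a + 3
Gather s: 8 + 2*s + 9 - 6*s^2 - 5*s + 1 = -6*s^2 - 3*s + 18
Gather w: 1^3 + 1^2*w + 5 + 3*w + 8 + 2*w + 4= 6*w + 18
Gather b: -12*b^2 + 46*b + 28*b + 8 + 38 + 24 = -12*b^2 + 74*b + 70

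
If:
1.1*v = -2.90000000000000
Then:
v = -2.64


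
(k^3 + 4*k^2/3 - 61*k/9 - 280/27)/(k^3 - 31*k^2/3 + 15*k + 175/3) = (k^2 - k/3 - 56/9)/(k^2 - 12*k + 35)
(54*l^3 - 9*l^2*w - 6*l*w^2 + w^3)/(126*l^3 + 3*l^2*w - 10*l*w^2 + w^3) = (-3*l + w)/(-7*l + w)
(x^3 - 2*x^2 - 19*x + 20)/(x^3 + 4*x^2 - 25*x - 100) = (x - 1)/(x + 5)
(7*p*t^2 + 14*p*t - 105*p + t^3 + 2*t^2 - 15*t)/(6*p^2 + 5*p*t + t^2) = (7*p*t^2 + 14*p*t - 105*p + t^3 + 2*t^2 - 15*t)/(6*p^2 + 5*p*t + t^2)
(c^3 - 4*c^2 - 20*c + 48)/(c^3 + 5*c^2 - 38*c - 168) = (c - 2)/(c + 7)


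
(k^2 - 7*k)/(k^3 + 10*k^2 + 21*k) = (k - 7)/(k^2 + 10*k + 21)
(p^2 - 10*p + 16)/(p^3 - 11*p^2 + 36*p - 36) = (p - 8)/(p^2 - 9*p + 18)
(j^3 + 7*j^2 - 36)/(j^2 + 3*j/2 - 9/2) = 2*(j^2 + 4*j - 12)/(2*j - 3)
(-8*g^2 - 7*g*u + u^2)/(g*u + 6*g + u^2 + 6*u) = (-8*g + u)/(u + 6)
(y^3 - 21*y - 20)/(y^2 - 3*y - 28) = (y^2 - 4*y - 5)/(y - 7)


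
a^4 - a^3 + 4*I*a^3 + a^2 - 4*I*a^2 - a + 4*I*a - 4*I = (a - 1)*(a - I)*(a + I)*(a + 4*I)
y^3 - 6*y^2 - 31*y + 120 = (y - 8)*(y - 3)*(y + 5)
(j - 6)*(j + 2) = j^2 - 4*j - 12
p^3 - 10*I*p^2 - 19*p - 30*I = (p - 6*I)*(p - 5*I)*(p + I)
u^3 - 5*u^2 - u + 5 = (u - 5)*(u - 1)*(u + 1)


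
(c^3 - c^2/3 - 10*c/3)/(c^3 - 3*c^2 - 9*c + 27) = c*(3*c^2 - c - 10)/(3*(c^3 - 3*c^2 - 9*c + 27))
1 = 1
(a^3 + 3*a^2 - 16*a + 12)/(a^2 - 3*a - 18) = (-a^3 - 3*a^2 + 16*a - 12)/(-a^2 + 3*a + 18)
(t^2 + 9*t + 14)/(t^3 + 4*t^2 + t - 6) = (t + 7)/(t^2 + 2*t - 3)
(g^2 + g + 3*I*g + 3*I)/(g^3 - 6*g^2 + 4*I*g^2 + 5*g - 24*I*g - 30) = (g^2 + g*(1 + 3*I) + 3*I)/(g^3 + g^2*(-6 + 4*I) + g*(5 - 24*I) - 30)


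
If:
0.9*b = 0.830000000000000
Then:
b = 0.92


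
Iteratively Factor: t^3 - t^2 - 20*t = (t)*(t^2 - t - 20) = t*(t - 5)*(t + 4)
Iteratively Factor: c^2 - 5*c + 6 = (c - 3)*(c - 2)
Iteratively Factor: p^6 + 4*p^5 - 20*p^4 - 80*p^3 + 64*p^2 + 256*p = (p)*(p^5 + 4*p^4 - 20*p^3 - 80*p^2 + 64*p + 256) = p*(p + 4)*(p^4 - 20*p^2 + 64) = p*(p + 4)^2*(p^3 - 4*p^2 - 4*p + 16) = p*(p + 2)*(p + 4)^2*(p^2 - 6*p + 8) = p*(p - 2)*(p + 2)*(p + 4)^2*(p - 4)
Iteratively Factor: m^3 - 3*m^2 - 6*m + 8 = (m - 4)*(m^2 + m - 2) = (m - 4)*(m - 1)*(m + 2)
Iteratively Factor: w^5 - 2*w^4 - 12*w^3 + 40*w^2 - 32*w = (w - 2)*(w^4 - 12*w^2 + 16*w) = (w - 2)*(w + 4)*(w^3 - 4*w^2 + 4*w) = w*(w - 2)*(w + 4)*(w^2 - 4*w + 4) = w*(w - 2)^2*(w + 4)*(w - 2)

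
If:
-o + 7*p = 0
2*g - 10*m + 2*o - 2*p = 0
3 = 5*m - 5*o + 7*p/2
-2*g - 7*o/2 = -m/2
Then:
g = 1434/1447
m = 150/1447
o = -798/1447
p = -114/1447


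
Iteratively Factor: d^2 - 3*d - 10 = (d - 5)*(d + 2)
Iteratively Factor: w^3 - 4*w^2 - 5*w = (w + 1)*(w^2 - 5*w) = w*(w + 1)*(w - 5)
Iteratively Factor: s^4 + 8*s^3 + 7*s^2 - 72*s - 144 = (s + 4)*(s^3 + 4*s^2 - 9*s - 36) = (s + 3)*(s + 4)*(s^2 + s - 12) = (s + 3)*(s + 4)^2*(s - 3)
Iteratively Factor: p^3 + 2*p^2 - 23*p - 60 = (p - 5)*(p^2 + 7*p + 12) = (p - 5)*(p + 4)*(p + 3)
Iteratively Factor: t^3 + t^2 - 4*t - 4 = (t - 2)*(t^2 + 3*t + 2) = (t - 2)*(t + 2)*(t + 1)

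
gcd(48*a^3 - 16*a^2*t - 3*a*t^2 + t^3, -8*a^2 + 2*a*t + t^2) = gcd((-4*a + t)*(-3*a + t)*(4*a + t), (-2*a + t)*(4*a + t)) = 4*a + t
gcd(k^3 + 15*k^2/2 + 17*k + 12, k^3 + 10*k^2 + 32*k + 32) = k^2 + 6*k + 8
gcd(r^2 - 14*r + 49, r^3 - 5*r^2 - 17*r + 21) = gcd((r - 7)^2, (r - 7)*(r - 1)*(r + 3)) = r - 7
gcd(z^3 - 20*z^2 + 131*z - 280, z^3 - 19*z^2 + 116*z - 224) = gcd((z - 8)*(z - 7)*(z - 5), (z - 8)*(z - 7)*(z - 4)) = z^2 - 15*z + 56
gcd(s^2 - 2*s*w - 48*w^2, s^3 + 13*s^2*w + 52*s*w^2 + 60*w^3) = s + 6*w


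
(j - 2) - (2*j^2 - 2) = -2*j^2 + j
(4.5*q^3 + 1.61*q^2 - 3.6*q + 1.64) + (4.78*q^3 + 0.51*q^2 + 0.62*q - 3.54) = 9.28*q^3 + 2.12*q^2 - 2.98*q - 1.9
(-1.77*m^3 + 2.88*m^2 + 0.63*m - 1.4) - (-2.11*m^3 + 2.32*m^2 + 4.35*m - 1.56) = 0.34*m^3 + 0.56*m^2 - 3.72*m + 0.16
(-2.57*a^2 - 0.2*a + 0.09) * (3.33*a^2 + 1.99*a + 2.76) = -8.5581*a^4 - 5.7803*a^3 - 7.1915*a^2 - 0.3729*a + 0.2484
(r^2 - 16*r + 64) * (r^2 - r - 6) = r^4 - 17*r^3 + 74*r^2 + 32*r - 384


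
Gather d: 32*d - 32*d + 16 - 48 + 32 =0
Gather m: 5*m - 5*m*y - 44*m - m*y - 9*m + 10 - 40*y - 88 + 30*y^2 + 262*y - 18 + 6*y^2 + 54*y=m*(-6*y - 48) + 36*y^2 + 276*y - 96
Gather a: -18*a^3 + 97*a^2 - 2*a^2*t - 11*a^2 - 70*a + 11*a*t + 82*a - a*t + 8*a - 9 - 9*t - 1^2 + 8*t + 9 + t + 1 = -18*a^3 + a^2*(86 - 2*t) + a*(10*t + 20)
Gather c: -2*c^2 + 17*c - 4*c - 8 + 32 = -2*c^2 + 13*c + 24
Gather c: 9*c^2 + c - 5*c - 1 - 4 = 9*c^2 - 4*c - 5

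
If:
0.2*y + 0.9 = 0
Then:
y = -4.50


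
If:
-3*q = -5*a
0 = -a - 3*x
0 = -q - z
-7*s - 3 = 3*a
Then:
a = -3*z/5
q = -z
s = 9*z/35 - 3/7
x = z/5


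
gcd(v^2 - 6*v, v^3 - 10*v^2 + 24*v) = v^2 - 6*v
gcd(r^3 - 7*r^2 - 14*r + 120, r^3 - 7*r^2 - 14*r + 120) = r^3 - 7*r^2 - 14*r + 120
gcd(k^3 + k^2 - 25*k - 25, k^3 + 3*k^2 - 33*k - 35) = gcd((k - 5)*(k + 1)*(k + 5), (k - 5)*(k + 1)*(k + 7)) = k^2 - 4*k - 5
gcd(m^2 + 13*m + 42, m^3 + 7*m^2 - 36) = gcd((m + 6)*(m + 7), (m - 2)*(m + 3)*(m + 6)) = m + 6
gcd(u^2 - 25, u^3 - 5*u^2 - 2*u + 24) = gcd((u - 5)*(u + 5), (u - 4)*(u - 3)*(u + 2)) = 1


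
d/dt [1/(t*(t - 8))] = 2*(4 - t)/(t^2*(t^2 - 16*t + 64))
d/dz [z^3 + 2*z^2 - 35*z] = 3*z^2 + 4*z - 35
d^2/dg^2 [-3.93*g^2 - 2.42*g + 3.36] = -7.86000000000000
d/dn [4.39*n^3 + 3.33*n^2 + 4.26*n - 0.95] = 13.17*n^2 + 6.66*n + 4.26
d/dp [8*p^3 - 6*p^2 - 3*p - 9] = 24*p^2 - 12*p - 3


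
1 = 1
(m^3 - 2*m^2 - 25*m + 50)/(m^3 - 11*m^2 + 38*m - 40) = (m + 5)/(m - 4)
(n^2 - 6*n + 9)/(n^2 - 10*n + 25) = (n^2 - 6*n + 9)/(n^2 - 10*n + 25)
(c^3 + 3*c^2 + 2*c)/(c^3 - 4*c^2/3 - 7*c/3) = 3*(c + 2)/(3*c - 7)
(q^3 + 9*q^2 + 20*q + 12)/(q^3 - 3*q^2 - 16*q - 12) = (q + 6)/(q - 6)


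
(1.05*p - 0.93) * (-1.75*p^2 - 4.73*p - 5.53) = -1.8375*p^3 - 3.339*p^2 - 1.4076*p + 5.1429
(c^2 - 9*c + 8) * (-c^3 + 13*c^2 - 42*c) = -c^5 + 22*c^4 - 167*c^3 + 482*c^2 - 336*c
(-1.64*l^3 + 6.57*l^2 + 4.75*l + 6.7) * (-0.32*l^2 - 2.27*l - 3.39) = 0.5248*l^5 + 1.6204*l^4 - 10.8743*l^3 - 35.1988*l^2 - 31.3115*l - 22.713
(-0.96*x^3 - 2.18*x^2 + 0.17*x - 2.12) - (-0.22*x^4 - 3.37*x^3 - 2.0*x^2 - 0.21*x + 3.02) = 0.22*x^4 + 2.41*x^3 - 0.18*x^2 + 0.38*x - 5.14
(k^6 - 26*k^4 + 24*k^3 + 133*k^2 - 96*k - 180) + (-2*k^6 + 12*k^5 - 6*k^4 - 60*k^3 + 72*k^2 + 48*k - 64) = -k^6 + 12*k^5 - 32*k^4 - 36*k^3 + 205*k^2 - 48*k - 244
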